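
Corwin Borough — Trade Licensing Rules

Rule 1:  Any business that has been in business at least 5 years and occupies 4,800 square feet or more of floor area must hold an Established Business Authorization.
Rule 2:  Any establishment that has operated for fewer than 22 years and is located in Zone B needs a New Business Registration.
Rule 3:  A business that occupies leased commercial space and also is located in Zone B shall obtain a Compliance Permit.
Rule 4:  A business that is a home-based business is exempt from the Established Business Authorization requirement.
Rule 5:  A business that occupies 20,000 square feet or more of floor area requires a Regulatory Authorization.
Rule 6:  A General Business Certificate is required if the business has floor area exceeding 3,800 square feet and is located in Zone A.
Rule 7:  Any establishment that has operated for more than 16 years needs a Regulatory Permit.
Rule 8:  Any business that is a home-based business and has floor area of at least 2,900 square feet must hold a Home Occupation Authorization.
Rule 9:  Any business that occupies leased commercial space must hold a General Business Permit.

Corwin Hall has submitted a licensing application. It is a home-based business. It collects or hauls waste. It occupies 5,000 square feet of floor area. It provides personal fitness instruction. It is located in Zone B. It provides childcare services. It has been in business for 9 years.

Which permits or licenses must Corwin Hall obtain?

Rule 1: years in business 9 ≥ 5; floor area 5,000 square feet ≥ 4,800 square feet → Established Business Authorization required.
Rule 2: years in business 9 < 22; is located in Zone B → New Business Registration required.
Rule 3: is a home-based business (not: occupies leased commercial space); is located in Zone B → Compliance Permit not required.
Rule 4: is a home-based business → exempt from Established Business Authorization.
Rule 5: floor area 5,000 square feet < 20,000 square feet → Regulatory Authorization not required.
Rule 6: floor area 5,000 square feet > 3,800 square feet; is located in Zone B (not: is located in Zone A) → General Business Certificate not required.
Rule 7: years in business 9 ≤ 16 → Regulatory Permit not required.
Rule 8: is a home-based business; floor area 5,000 square feet ≥ 2,900 square feet → Home Occupation Authorization required.
Rule 9: is a home-based business (not: occupies leased commercial space) → General Business Permit not required.

Home Occupation Authorization, New Business Registration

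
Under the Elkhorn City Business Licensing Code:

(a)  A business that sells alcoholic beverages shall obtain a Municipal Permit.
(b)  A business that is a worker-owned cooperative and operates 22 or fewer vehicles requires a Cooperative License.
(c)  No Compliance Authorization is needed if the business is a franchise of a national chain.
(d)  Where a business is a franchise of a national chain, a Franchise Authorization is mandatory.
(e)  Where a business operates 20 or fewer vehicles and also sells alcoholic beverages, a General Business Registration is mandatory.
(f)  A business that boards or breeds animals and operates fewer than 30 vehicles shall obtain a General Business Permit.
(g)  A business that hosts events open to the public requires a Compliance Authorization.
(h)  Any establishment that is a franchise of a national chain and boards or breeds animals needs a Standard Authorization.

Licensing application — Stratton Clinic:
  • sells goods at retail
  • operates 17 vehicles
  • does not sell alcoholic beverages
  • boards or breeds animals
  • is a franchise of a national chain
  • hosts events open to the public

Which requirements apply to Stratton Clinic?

Franchise Authorization, General Business Permit, Standard Authorization

(a) does not sell alcoholic beverages → Municipal Permit not required.
(b) is a franchise of a national chain (not: is a worker-owned cooperative); vehicles 17 ≤ 22 → Cooperative License not required.
(c) is a franchise of a national chain → exempt from Compliance Authorization.
(d) is a franchise of a national chain → Franchise Authorization required.
(e) vehicles 17 ≤ 20; does not sell alcoholic beverages → General Business Registration not required.
(f) boards or breeds animals; vehicles 17 < 30 → General Business Permit required.
(g) hosts events open to the public → Compliance Authorization required.
(h) is a franchise of a national chain; boards or breeds animals → Standard Authorization required.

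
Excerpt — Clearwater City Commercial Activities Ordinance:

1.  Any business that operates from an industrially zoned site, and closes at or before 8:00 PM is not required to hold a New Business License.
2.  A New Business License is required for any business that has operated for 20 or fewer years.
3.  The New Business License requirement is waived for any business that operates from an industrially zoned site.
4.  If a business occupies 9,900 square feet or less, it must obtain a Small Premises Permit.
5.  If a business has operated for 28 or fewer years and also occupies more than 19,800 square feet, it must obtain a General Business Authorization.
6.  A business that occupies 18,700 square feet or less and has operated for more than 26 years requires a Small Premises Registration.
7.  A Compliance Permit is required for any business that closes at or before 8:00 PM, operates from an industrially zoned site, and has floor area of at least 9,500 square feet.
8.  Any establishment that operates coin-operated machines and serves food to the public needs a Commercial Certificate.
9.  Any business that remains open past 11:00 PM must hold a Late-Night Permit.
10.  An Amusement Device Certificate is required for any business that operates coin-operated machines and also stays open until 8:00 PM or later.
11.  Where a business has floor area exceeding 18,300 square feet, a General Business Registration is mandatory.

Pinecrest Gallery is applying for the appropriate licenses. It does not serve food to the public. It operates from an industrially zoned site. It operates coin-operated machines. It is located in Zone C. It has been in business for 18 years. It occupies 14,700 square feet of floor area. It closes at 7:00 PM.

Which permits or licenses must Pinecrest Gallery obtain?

1. operates from an industrially zoned site; closes 7:00 PM, at/before 8:00 PM → exempt from New Business License.
2. years in business 18 ≤ 20 → New Business License required.
3. operates from an industrially zoned site → exempt from New Business License.
4. floor area 14,700 square feet > 9,900 square feet → Small Premises Permit not required.
5. years in business 18 ≤ 28; floor area 14,700 square feet ≤ 19,800 square feet → General Business Authorization not required.
6. floor area 14,700 square feet ≤ 18,700 square feet; years in business 18 ≤ 26 → Small Premises Registration not required.
7. closes 7:00 PM, at/before 8:00 PM; operates from an industrially zoned site; floor area 14,700 square feet ≥ 9,500 square feet → Compliance Permit required.
8. operates coin-operated machines; does not serve food to the public → Commercial Certificate not required.
9. closes 7:00 PM, at/before 11:00 PM → Late-Night Permit not required.
10. operates coin-operated machines; closes 7:00 PM, at/before 8:00 PM → Amusement Device Certificate not required.
11. floor area 14,700 square feet ≤ 18,300 square feet → General Business Registration not required.

Compliance Permit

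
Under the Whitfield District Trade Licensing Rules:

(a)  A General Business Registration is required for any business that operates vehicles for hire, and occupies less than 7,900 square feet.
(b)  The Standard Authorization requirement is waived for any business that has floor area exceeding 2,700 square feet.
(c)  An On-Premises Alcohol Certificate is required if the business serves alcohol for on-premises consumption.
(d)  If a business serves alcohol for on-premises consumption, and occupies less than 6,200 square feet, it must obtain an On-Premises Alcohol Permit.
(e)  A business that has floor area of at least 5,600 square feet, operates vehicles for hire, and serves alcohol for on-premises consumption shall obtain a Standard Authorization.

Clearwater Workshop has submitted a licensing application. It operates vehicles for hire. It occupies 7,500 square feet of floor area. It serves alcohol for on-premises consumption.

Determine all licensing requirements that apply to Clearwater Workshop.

General Business Registration, On-Premises Alcohol Certificate

(a) operates vehicles for hire; floor area 7,500 square feet < 7,900 square feet → General Business Registration required.
(b) floor area 7,500 square feet > 2,700 square feet → exempt from Standard Authorization.
(c) serves alcohol for on-premises consumption → On-Premises Alcohol Certificate required.
(d) serves alcohol for on-premises consumption; floor area 7,500 square feet ≥ 6,200 square feet → On-Premises Alcohol Permit not required.
(e) floor area 7,500 square feet ≥ 5,600 square feet; operates vehicles for hire; serves alcohol for on-premises consumption → Standard Authorization required.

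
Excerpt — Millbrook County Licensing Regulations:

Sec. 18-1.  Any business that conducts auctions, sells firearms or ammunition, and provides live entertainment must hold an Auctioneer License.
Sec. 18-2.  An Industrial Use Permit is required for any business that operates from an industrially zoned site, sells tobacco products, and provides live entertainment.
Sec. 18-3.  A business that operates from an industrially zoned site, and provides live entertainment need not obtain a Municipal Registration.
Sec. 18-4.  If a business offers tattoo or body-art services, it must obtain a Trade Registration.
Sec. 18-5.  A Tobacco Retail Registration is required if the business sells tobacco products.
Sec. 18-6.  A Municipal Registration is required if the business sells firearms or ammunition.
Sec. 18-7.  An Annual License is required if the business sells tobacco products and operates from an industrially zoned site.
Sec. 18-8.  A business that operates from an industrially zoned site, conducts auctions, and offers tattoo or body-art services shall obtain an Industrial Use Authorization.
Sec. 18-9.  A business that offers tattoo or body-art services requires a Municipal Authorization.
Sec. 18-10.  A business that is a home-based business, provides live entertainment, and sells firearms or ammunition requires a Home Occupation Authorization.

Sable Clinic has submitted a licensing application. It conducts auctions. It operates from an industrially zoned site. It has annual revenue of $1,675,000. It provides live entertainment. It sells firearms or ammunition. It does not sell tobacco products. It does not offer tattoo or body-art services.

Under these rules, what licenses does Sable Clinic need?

Sec. 18-1. conducts auctions; sells firearms or ammunition; provides live entertainment → Auctioneer License required.
Sec. 18-2. operates from an industrially zoned site; does not sell tobacco products; provides live entertainment → Industrial Use Permit not required.
Sec. 18-3. operates from an industrially zoned site; provides live entertainment → exempt from Municipal Registration.
Sec. 18-4. does not offer tattoo or body-art services → Trade Registration not required.
Sec. 18-5. does not sell tobacco products → Tobacco Retail Registration not required.
Sec. 18-6. sells firearms or ammunition → Municipal Registration required.
Sec. 18-7. does not sell tobacco products; operates from an industrially zoned site → Annual License not required.
Sec. 18-8. operates from an industrially zoned site; conducts auctions; does not offer tattoo or body-art services → Industrial Use Authorization not required.
Sec. 18-9. does not offer tattoo or body-art services → Municipal Authorization not required.
Sec. 18-10. operates from an industrially zoned site (not: is a home-based business); provides live entertainment; sells firearms or ammunition → Home Occupation Authorization not required.

Auctioneer License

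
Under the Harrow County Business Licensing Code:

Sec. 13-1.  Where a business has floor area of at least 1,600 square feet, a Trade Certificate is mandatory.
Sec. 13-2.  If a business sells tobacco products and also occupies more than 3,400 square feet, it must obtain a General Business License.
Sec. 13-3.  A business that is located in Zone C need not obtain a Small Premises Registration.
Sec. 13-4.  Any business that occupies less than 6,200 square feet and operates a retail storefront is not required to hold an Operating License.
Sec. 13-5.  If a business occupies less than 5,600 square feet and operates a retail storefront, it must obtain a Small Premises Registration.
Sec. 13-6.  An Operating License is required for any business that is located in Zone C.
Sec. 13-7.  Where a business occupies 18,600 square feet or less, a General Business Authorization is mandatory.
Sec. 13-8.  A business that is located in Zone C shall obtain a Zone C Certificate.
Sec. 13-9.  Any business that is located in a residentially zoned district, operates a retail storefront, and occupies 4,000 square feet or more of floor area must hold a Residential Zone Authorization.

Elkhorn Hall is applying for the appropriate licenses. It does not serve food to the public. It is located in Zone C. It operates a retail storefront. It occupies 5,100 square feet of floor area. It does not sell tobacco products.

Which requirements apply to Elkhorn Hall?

General Business Authorization, Trade Certificate, Zone C Certificate

Sec. 13-1. floor area 5,100 square feet ≥ 1,600 square feet → Trade Certificate required.
Sec. 13-2. does not sell tobacco products; floor area 5,100 square feet > 3,400 square feet → General Business License not required.
Sec. 13-3. is located in Zone C → exempt from Small Premises Registration.
Sec. 13-4. floor area 5,100 square feet < 6,200 square feet; operates a retail storefront → exempt from Operating License.
Sec. 13-5. floor area 5,100 square feet < 5,600 square feet; operates a retail storefront → Small Premises Registration required.
Sec. 13-6. is located in Zone C → Operating License required.
Sec. 13-7. floor area 5,100 square feet ≤ 18,600 square feet → General Business Authorization required.
Sec. 13-8. is located in Zone C → Zone C Certificate required.
Sec. 13-9. is located in Zone C (not: is located in a residentially zoned district); operates a retail storefront; floor area 5,100 square feet ≥ 4,000 square feet → Residential Zone Authorization not required.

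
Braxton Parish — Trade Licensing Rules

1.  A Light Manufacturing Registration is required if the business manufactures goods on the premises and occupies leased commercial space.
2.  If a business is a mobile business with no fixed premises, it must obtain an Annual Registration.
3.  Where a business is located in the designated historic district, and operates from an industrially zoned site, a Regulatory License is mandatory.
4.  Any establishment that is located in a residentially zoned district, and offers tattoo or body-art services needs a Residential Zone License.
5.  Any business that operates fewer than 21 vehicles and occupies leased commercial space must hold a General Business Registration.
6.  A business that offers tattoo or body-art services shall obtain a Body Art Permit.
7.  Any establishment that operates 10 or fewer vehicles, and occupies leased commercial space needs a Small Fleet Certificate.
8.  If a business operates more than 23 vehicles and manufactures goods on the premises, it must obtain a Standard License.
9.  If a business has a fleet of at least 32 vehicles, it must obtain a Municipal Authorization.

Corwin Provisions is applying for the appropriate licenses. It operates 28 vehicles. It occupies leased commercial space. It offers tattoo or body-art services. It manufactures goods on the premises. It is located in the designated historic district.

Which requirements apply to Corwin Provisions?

Body Art Permit, Light Manufacturing Registration, Standard License

1. manufactures goods on the premises; occupies leased commercial space → Light Manufacturing Registration required.
2. occupies leased commercial space (not: is a mobile business with no fixed premises) → Annual Registration not required.
3. is located in the designated historic district; occupies leased commercial space (not: operates from an industrially zoned site) → Regulatory License not required.
4. is located in the designated historic district (not: is located in a residentially zoned district); offers tattoo or body-art services → Residential Zone License not required.
5. vehicles 28 ≥ 21; occupies leased commercial space → General Business Registration not required.
6. offers tattoo or body-art services → Body Art Permit required.
7. vehicles 28 > 10; occupies leased commercial space → Small Fleet Certificate not required.
8. vehicles 28 > 23; manufactures goods on the premises → Standard License required.
9. vehicles 28 < 32 → Municipal Authorization not required.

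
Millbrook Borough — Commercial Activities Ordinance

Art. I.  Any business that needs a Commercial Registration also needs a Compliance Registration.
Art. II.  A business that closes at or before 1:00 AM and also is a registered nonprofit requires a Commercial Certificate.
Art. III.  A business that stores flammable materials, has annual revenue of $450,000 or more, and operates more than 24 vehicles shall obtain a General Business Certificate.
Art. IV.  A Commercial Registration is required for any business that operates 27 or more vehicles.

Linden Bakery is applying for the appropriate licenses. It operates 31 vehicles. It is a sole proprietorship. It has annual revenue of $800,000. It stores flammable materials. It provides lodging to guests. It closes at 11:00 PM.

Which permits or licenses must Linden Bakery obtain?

Commercial Registration, Compliance Registration, General Business Certificate

Art. I. Commercial Registration is required → Compliance Registration also required.
Art. II. closes 11:00 PM, at/before 1:00 AM; is a sole proprietorship (not: is a registered nonprofit) → Commercial Certificate not required.
Art. III. stores flammable materials; revenue $800,000 ≥ $450,000; vehicles 31 > 24 → General Business Certificate required.
Art. IV. vehicles 31 ≥ 27 → Commercial Registration required.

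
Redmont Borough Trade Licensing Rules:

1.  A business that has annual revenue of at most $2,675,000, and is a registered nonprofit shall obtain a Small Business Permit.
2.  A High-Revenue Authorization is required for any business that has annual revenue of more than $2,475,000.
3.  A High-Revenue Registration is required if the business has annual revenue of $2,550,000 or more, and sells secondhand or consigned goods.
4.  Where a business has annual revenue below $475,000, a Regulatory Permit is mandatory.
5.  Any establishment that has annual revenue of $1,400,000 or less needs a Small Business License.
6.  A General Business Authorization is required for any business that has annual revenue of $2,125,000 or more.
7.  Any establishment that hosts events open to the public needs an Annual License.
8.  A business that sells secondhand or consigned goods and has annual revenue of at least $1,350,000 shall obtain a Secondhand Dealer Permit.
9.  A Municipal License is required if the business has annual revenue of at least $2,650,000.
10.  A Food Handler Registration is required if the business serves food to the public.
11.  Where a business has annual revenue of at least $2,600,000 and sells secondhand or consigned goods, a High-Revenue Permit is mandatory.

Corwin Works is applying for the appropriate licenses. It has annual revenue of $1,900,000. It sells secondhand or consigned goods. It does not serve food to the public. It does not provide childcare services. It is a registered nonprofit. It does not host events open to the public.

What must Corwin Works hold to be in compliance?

Secondhand Dealer Permit, Small Business Permit

1. revenue $1,900,000 ≤ $2,675,000; is a registered nonprofit → Small Business Permit required.
2. revenue $1,900,000 ≤ $2,475,000 → High-Revenue Authorization not required.
3. revenue $1,900,000 < $2,550,000; sells secondhand or consigned goods → High-Revenue Registration not required.
4. revenue $1,900,000 ≥ $475,000 → Regulatory Permit not required.
5. revenue $1,900,000 > $1,400,000 → Small Business License not required.
6. revenue $1,900,000 < $2,125,000 → General Business Authorization not required.
7. does not host events open to the public → Annual License not required.
8. sells secondhand or consigned goods; revenue $1,900,000 ≥ $1,350,000 → Secondhand Dealer Permit required.
9. revenue $1,900,000 < $2,650,000 → Municipal License not required.
10. does not serve food to the public → Food Handler Registration not required.
11. revenue $1,900,000 < $2,600,000; sells secondhand or consigned goods → High-Revenue Permit not required.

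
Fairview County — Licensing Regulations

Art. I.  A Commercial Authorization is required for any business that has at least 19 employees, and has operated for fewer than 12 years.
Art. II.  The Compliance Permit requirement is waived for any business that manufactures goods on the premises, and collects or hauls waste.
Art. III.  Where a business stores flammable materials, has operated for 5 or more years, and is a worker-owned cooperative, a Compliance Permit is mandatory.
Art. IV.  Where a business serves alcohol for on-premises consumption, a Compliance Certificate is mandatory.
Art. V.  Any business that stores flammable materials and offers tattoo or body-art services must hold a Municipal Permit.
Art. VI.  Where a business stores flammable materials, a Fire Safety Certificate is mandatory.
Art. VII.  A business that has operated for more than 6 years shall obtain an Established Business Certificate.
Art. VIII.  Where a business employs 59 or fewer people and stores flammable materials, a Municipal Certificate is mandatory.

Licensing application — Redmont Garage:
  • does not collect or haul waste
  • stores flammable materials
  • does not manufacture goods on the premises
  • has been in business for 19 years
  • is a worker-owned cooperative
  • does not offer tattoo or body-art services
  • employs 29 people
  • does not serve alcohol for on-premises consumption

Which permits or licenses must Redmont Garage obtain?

Art. I. employees 29 ≥ 19; years in business 19 ≥ 12 → Commercial Authorization not required.
Art. II. does not manufacture goods on the premises; does not collect or haul waste → Compliance Permit exemption does not apply.
Art. III. stores flammable materials; years in business 19 ≥ 5; is a worker-owned cooperative → Compliance Permit required.
Art. IV. does not serve alcohol for on-premises consumption → Compliance Certificate not required.
Art. V. stores flammable materials; does not offer tattoo or body-art services → Municipal Permit not required.
Art. VI. stores flammable materials → Fire Safety Certificate required.
Art. VII. years in business 19 > 6 → Established Business Certificate required.
Art. VIII. employees 29 ≤ 59; stores flammable materials → Municipal Certificate required.

Compliance Permit, Established Business Certificate, Fire Safety Certificate, Municipal Certificate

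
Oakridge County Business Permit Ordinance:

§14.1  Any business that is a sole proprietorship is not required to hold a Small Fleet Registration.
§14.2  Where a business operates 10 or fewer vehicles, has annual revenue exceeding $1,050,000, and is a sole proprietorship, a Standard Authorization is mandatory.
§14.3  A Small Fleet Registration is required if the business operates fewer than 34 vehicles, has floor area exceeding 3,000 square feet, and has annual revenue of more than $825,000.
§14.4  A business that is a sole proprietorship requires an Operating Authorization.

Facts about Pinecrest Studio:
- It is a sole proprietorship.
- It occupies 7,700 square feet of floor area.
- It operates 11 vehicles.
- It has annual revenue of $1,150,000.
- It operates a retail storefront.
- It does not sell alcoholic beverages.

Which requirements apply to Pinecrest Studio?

Operating Authorization

§14.1 is a sole proprietorship → exempt from Small Fleet Registration.
§14.2 vehicles 11 > 10; revenue $1,150,000 > $1,050,000; is a sole proprietorship → Standard Authorization not required.
§14.3 vehicles 11 < 34; floor area 7,700 square feet > 3,000 square feet; revenue $1,150,000 > $825,000 → Small Fleet Registration required.
§14.4 is a sole proprietorship → Operating Authorization required.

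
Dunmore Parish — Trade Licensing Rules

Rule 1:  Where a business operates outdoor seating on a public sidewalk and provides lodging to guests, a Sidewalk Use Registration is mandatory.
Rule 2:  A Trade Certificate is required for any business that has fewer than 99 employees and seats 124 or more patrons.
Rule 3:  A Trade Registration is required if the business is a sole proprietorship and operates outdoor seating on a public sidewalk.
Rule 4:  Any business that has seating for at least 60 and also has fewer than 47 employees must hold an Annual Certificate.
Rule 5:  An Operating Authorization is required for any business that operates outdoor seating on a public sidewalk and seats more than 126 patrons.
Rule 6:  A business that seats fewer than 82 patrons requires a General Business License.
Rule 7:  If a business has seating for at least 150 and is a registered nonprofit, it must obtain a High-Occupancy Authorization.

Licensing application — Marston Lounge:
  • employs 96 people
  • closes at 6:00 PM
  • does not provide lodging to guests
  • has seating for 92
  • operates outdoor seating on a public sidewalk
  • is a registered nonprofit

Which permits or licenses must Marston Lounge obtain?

Rule 1: operates outdoor seating on a public sidewalk; does not provide lodging to guests → Sidewalk Use Registration not required.
Rule 2: employees 96 < 99; seating 92 < 124 → Trade Certificate not required.
Rule 3: is a registered nonprofit (not: is a sole proprietorship); operates outdoor seating on a public sidewalk → Trade Registration not required.
Rule 4: seating 92 ≥ 60; employees 96 ≥ 47 → Annual Certificate not required.
Rule 5: operates outdoor seating on a public sidewalk; seating 92 ≤ 126 → Operating Authorization not required.
Rule 6: seating 92 ≥ 82 → General Business License not required.
Rule 7: seating 92 < 150; is a registered nonprofit → High-Occupancy Authorization not required.

None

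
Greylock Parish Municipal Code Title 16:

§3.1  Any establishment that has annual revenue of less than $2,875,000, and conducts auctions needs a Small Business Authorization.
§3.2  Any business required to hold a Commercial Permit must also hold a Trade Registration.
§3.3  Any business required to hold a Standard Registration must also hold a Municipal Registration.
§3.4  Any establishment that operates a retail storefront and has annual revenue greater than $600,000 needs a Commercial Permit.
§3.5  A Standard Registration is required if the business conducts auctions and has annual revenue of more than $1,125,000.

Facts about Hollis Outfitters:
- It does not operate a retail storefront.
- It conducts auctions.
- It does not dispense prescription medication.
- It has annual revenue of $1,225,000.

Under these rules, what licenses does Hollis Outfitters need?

§3.1 revenue $1,225,000 < $2,875,000; conducts auctions → Small Business Authorization required.
§3.2 Commercial Permit is not required → no effect.
§3.3 Standard Registration is required → Municipal Registration also required.
§3.4 does not operate a retail storefront; revenue $1,225,000 > $600,000 → Commercial Permit not required.
§3.5 conducts auctions; revenue $1,225,000 > $1,125,000 → Standard Registration required.

Municipal Registration, Small Business Authorization, Standard Registration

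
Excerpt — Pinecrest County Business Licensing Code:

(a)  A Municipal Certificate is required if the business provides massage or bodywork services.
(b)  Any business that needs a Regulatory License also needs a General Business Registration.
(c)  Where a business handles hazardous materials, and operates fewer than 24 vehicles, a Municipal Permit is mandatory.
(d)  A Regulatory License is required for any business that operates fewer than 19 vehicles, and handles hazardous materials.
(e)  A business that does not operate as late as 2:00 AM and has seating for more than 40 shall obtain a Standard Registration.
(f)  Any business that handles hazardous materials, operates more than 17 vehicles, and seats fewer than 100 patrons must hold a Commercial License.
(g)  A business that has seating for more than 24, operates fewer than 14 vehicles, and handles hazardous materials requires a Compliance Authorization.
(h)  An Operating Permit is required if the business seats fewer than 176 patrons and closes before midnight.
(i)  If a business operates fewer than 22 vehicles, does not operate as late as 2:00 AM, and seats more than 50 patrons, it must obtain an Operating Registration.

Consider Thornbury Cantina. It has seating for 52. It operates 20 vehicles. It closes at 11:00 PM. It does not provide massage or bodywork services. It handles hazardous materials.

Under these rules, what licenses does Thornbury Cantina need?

Commercial License, Municipal Permit, Operating Permit, Operating Registration, Standard Registration

(a) does not provide massage or bodywork services → Municipal Certificate not required.
(b) Regulatory License is not required → no effect.
(c) handles hazardous materials; vehicles 20 < 24 → Municipal Permit required.
(d) vehicles 20 ≥ 19; handles hazardous materials → Regulatory License not required.
(e) closes 11:00 PM, at/before 2:00 AM; seating 52 > 40 → Standard Registration required.
(f) handles hazardous materials; vehicles 20 > 17; seating 52 < 100 → Commercial License required.
(g) seating 52 > 24; vehicles 20 ≥ 14; handles hazardous materials → Compliance Authorization not required.
(h) seating 52 < 176; closes 11:00 PM, at/before midnight → Operating Permit required.
(i) vehicles 20 < 22; closes 11:00 PM, at/before 2:00 AM; seating 52 > 50 → Operating Registration required.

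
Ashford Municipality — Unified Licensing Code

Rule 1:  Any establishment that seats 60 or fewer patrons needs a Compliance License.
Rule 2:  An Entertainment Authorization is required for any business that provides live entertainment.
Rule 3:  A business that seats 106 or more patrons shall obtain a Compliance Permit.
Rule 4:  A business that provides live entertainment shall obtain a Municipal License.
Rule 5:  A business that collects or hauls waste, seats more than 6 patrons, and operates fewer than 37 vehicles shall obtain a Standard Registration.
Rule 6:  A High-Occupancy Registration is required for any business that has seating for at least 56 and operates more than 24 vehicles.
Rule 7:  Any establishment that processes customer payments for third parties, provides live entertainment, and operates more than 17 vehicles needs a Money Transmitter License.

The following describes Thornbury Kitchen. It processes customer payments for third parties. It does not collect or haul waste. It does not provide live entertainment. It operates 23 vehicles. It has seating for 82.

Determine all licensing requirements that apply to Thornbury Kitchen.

Rule 1: seating 82 > 60 → Compliance License not required.
Rule 2: does not provide live entertainment → Entertainment Authorization not required.
Rule 3: seating 82 < 106 → Compliance Permit not required.
Rule 4: does not provide live entertainment → Municipal License not required.
Rule 5: does not collect or haul waste; seating 82 > 6; vehicles 23 < 37 → Standard Registration not required.
Rule 6: seating 82 ≥ 56; vehicles 23 ≤ 24 → High-Occupancy Registration not required.
Rule 7: processes customer payments for third parties; does not provide live entertainment; vehicles 23 > 17 → Money Transmitter License not required.

None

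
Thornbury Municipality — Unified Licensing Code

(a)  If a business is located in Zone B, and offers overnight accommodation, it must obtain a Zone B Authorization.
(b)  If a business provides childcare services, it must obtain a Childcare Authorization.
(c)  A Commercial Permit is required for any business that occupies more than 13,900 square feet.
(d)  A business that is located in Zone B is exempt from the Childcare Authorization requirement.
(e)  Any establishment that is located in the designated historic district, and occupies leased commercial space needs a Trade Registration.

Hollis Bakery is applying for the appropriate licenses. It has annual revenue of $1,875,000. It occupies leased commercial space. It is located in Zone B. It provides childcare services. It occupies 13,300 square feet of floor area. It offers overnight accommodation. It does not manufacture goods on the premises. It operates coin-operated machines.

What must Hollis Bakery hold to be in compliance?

(a) is located in Zone B; offers overnight accommodation → Zone B Authorization required.
(b) provides childcare services → Childcare Authorization required.
(c) floor area 13,300 square feet ≤ 13,900 square feet → Commercial Permit not required.
(d) is located in Zone B → exempt from Childcare Authorization.
(e) is located in Zone B (not: is located in the designated historic district); occupies leased commercial space → Trade Registration not required.

Zone B Authorization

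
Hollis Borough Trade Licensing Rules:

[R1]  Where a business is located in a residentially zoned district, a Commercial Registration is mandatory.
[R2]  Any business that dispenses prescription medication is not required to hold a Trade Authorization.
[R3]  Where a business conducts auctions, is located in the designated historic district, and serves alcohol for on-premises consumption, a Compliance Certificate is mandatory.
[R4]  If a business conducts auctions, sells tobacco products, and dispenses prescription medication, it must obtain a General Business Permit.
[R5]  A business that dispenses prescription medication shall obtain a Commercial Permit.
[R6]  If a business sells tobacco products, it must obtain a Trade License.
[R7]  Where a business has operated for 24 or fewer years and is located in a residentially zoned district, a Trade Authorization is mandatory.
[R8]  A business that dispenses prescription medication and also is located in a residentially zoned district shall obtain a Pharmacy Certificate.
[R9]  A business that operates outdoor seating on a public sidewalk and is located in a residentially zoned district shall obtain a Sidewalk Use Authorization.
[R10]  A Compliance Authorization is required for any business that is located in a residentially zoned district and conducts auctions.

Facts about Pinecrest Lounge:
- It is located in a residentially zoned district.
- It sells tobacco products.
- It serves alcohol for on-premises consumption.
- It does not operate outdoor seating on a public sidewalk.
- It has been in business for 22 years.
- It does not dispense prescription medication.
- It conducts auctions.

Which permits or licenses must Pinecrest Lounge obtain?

Commercial Registration, Compliance Authorization, Trade Authorization, Trade License

[R1] is located in a residentially zoned district → Commercial Registration required.
[R2] does not dispense prescription medication → Trade Authorization exemption does not apply.
[R3] conducts auctions; is located in a residentially zoned district (not: is located in the designated historic district); serves alcohol for on-premises consumption → Compliance Certificate not required.
[R4] conducts auctions; sells tobacco products; does not dispense prescription medication → General Business Permit not required.
[R5] does not dispense prescription medication → Commercial Permit not required.
[R6] sells tobacco products → Trade License required.
[R7] years in business 22 ≤ 24; is located in a residentially zoned district → Trade Authorization required.
[R8] does not dispense prescription medication; is located in a residentially zoned district → Pharmacy Certificate not required.
[R9] does not operate outdoor seating on a public sidewalk; is located in a residentially zoned district → Sidewalk Use Authorization not required.
[R10] is located in a residentially zoned district; conducts auctions → Compliance Authorization required.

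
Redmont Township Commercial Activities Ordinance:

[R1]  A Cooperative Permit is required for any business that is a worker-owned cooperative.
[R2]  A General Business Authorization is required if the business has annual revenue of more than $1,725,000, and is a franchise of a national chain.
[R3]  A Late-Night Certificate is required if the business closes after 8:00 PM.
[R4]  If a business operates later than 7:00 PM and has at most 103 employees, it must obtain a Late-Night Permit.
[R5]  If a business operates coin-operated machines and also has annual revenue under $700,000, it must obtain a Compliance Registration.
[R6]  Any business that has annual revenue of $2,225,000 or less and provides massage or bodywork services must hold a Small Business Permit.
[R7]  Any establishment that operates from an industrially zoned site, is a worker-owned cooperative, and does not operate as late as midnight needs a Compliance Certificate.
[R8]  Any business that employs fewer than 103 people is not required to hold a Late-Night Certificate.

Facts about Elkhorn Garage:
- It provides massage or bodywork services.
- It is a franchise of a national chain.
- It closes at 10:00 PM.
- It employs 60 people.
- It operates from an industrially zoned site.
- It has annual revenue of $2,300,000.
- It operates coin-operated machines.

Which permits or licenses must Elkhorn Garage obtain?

General Business Authorization, Late-Night Permit

[R1] is a franchise of a national chain (not: is a worker-owned cooperative) → Cooperative Permit not required.
[R2] revenue $2,300,000 > $1,725,000; is a franchise of a national chain → General Business Authorization required.
[R3] closes 10:00 PM, after 8:00 PM → Late-Night Certificate required.
[R4] closes 10:00 PM, after 7:00 PM; employees 60 ≤ 103 → Late-Night Permit required.
[R5] operates coin-operated machines; revenue $2,300,000 ≥ $700,000 → Compliance Registration not required.
[R6] revenue $2,300,000 > $2,225,000; provides massage or bodywork services → Small Business Permit not required.
[R7] operates from an industrially zoned site; is a franchise of a national chain (not: is a worker-owned cooperative); closes 10:00 PM, at/before midnight → Compliance Certificate not required.
[R8] employees 60 < 103 → exempt from Late-Night Certificate.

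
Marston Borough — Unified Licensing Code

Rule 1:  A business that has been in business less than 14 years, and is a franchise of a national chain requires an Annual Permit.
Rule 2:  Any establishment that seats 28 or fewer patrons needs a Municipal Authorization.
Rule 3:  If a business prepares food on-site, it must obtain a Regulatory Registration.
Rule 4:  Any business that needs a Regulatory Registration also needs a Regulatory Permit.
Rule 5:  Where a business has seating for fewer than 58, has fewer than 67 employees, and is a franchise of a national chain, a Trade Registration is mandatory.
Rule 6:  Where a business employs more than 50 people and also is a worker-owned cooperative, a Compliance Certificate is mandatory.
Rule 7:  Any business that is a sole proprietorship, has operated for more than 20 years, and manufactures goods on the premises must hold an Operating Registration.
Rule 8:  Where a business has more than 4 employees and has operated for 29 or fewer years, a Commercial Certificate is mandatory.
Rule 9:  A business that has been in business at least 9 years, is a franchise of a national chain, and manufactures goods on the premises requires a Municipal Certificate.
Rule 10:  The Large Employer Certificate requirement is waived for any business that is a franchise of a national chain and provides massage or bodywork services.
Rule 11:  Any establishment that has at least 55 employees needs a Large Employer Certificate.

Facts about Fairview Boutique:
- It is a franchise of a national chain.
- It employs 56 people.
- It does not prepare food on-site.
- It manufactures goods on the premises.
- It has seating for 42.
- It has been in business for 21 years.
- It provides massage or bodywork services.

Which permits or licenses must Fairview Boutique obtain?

Rule 1: years in business 21 ≥ 14; is a franchise of a national chain → Annual Permit not required.
Rule 2: seating 42 > 28 → Municipal Authorization not required.
Rule 3: does not prepare food on-site → Regulatory Registration not required.
Rule 4: Regulatory Registration is not required → no effect.
Rule 5: seating 42 < 58; employees 56 < 67; is a franchise of a national chain → Trade Registration required.
Rule 6: employees 56 > 50; is a franchise of a national chain (not: is a worker-owned cooperative) → Compliance Certificate not required.
Rule 7: is a franchise of a national chain (not: is a sole proprietorship); years in business 21 > 20; manufactures goods on the premises → Operating Registration not required.
Rule 8: employees 56 > 4; years in business 21 ≤ 29 → Commercial Certificate required.
Rule 9: years in business 21 ≥ 9; is a franchise of a national chain; manufactures goods on the premises → Municipal Certificate required.
Rule 10: is a franchise of a national chain; provides massage or bodywork services → exempt from Large Employer Certificate.
Rule 11: employees 56 ≥ 55 → Large Employer Certificate required.

Commercial Certificate, Municipal Certificate, Trade Registration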